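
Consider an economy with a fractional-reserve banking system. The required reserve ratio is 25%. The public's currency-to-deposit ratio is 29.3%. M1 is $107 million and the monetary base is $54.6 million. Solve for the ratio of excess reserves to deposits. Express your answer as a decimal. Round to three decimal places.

Using m = M/MB = 107/54.6 ≈ 1.959707. Since m = (1 + c)/(c + rr + e), the denominator satisfies c + rr + e = (1 + c)/m = (1 + 0.293) / 1.959707 ≈ 0.659793.
With c = 0.293 and rr = 0.25, the ratio of excess reserves to deposits is 0.659793 − 0.293 − 0.25 = 0.116793.

0.117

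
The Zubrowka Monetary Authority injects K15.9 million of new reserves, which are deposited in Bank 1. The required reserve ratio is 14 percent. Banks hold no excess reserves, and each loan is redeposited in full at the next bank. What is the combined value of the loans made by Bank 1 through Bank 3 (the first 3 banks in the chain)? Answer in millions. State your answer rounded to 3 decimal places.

K35.547 million

Bank i lends (1 − rr)^i of the original deposit: Bank 1 lends 15.9·0.8600 = 13.6740, Bank 2 lends 15.9·0.8600² ≈ 11.7596, and so on.
Summing a geometric series: total = 15.9·[0.8600·(1 − 0.8600^3) / (1 − 0.8600)] ≈ 35.5469 million.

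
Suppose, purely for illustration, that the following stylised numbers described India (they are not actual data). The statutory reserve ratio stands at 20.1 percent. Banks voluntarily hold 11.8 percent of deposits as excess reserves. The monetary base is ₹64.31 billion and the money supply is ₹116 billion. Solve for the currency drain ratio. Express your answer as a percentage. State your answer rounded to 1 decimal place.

52.8%

Using m = M/MB = 116/64.31 ≈ 1.803763. From m = (1 + c)/(c + rr + e), rearranging gives 1 + c = m·(c + rr + e), so c·(1 − m) = m·(rr + e) − 1.
Hence c = [m·(rr + e) − 1]/(1 − m) = [1.803763 × (0.201 + 0.118) − 1] / (1 − 1.803763) ≈ 0.528265.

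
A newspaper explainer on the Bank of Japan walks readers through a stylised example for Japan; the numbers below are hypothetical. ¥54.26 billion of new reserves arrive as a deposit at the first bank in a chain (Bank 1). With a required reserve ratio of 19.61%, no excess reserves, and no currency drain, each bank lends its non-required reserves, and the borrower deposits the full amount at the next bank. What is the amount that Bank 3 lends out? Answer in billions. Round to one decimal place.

¥28.2 billion

Each bank lends a fraction (1 − rr) = 0.8039 of the deposit it receives, so Bank 3 receives 54.26·0.8039^2 and lends 54.26·0.8039^3 ≈ 28.1894 billion.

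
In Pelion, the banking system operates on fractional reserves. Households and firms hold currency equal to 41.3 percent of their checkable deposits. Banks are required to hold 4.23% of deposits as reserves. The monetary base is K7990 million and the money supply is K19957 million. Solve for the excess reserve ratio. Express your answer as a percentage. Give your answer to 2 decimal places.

Using m = M/MB = 19957/7990 ≈ 2.497747. Since m = (1 + c)/(c + rr + e), the denominator satisfies c + rr + e = (1 + c)/m = (1 + 0.413) / 2.497747 ≈ 0.565710.
With c = 0.413 and rr = 0.0423, the excess reserve ratio is 0.565710 − 0.413 − 0.0423 = 0.11041.

11.04%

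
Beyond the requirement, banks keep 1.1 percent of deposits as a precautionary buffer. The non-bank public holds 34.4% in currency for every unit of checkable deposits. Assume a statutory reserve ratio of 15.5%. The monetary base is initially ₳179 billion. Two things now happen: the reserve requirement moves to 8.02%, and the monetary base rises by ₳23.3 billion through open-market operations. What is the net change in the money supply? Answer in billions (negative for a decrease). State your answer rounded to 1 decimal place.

₳153.0 billion

Before: m₁ = (1 + 0.344) / (0.155 + 0.011 + 0.344) ≈ 2.63529, MB₁ = 179, so M₁ = 2.63529 × 179 ≈ 471.7169 billion.
After: m₂ = (1 + 0.344) / (0.0802 + 0.011 + 0.344) ≈ 3.08824, MB₂ = 179 + 23.3 = 202.3, so M₂ = 3.08824 × 202.3 ≈ 624.751 billion.
ΔM = M₂ − M₁ = 624.751 − 471.7169 = 153.0341 billion.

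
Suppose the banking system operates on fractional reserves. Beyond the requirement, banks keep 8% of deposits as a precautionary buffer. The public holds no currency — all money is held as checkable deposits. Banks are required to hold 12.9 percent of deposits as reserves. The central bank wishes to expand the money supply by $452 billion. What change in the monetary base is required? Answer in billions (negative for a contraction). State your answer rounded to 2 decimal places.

$94.47 billion

The money multiplier is m = 1 / (rr + e) = 1 / (0.129 + 0.08) ≈ 4.784689.
ΔMB = ΔM / m = (+452) / 4.784689 ≈ 94.468 billion.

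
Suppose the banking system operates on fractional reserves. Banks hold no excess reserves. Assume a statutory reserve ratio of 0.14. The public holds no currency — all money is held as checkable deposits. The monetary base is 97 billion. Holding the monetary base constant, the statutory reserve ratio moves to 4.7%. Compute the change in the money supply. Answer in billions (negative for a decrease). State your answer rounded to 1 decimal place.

Initially m₁ = 1 / (0.14) ≈ 7.1429, so M₁ = 7.1429 × 97 = 692.8613 billion.
After the change m₂ = 1 / (0.047) ≈ 21.2766, so M₂ = 21.2766 × 97 = 2063.8302 billion.
ΔM = M₂ − M₁ = 2063.8302 − 692.8613 = 1370.9689 billion.

1371.0 billion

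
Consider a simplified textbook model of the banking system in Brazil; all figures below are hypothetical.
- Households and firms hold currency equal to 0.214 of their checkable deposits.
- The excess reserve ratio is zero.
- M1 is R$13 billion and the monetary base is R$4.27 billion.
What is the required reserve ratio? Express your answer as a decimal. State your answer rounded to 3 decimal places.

0.185

Using m = M/MB = 13/4.27 ≈ 3.044496. Since m = (1 + c)/(c + rr + e), the denominator satisfies c + rr + e = (1 + c)/m = (1 + 0.214) / 3.044496 ≈ 0.398752.
With c = 0.214 and e = 0, the required reserve ratio is 0.398752 − 0.214 − 0 = 0.184752.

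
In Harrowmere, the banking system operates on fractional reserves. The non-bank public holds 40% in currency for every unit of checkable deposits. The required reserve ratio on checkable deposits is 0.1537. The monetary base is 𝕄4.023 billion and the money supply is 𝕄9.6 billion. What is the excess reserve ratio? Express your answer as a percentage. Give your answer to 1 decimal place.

Using m = M/MB = 9.6/4.023 ≈ 2.386279. Since m = (1 + c)/(c + rr + e), the denominator satisfies c + rr + e = (1 + c)/m = (1 + 0.4) / 2.386279 ≈ 0.586687.
With c = 0.4 and rr = 0.1537, the excess reserve ratio is 0.586687 − 0.4 − 0.1537 = 0.032987.

3.3%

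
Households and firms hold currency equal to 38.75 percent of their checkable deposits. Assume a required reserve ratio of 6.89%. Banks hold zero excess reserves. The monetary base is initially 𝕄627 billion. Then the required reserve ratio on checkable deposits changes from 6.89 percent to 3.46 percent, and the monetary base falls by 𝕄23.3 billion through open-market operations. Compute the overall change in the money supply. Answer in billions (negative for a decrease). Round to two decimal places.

𝕄78.30 billion

Before: m₁ = (1 + 0.3875) / (0.0689 + 0.3875) ≈ 3.040096, MB₁ = 627, so M₁ = 3.040096 × 627 ≈ 1906.1402 billion.
After: m₂ = (1 + 0.3875) / (0.0346 + 0.3875) ≈ 3.287136, MB₂ = 627 − 23.3 = 603.7, so M₂ = 3.287136 × 603.7 ≈ 1984.444 billion.
ΔM = M₂ − M₁ = 1984.444 − 1906.1402 = 78.3038 billion.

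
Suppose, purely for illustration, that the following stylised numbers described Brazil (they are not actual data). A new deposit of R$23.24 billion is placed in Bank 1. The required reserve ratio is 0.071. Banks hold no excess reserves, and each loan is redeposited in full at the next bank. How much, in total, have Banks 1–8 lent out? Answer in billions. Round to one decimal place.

Bank i lends (1 − rr)^i of the original deposit: Bank 1 lends 23.24·0.9290 ≈ 21.5900, Bank 2 lends 23.24·0.9290² ≈ 20.0571, and so on.
Summing a geometric series: total = 23.24·[0.9290·(1 − 0.9290^8) / (1 − 0.9290)] ≈ 135.3823 billion.

R$135.4 billion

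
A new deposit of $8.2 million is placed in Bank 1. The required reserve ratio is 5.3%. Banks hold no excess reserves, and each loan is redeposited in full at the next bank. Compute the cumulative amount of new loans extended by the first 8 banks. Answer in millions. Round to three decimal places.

$51.743 million

Bank i lends (1 − rr)^i of the original deposit: Bank 1 lends 8.2·0.9470 = 7.7654, Bank 2 lends 8.2·0.9470² ≈ 7.3538, and so on.
Summing a geometric series: total = 8.2·[0.9470·(1 − 0.9470^8) / (1 − 0.9470)] ≈ 51.7433 million.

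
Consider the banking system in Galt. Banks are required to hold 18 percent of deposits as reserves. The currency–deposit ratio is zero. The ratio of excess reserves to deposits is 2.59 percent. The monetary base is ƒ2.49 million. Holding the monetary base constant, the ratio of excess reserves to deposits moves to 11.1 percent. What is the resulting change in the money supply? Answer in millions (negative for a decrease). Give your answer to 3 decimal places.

-3.537 million

Initially m₁ = 1 / (0.18 + 0.0259) ≈ 4.85673, so M₁ = 4.85673 × 2.49 ≈ 12.0933 million.
After the change m₂ = 1 / (0.18 + 0.111) ≈ 3.43643, so M₂ = 3.43643 × 2.49 ≈ 8.5567 million.
ΔM = M₂ − M₁ = 8.5567 − 12.0933 = -3.5366 million.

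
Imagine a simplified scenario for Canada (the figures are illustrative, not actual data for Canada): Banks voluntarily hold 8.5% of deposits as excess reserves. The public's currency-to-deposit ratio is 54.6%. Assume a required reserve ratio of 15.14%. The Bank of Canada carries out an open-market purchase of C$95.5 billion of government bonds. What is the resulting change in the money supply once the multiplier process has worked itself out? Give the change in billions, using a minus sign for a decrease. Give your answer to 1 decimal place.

C$188.7 billion

The money multiplier is m = (1 + c) / (rr + e + c) = (1 + 0.546) / (0.1514 + 0.085 + 0.546) ≈ 1.9760.
The purchase adds 95.5 billion of base, so ΔM = m × ΔMB = 1.9760 × (+95.5) = 188.708 billion.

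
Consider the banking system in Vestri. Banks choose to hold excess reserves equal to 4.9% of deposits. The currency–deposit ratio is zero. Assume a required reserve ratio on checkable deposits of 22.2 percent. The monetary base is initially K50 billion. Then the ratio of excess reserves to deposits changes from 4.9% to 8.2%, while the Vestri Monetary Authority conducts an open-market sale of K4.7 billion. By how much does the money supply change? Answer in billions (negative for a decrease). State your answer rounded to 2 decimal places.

Before: m₁ = 1 / (0.222 + 0.049) ≈ 3.69004, MB₁ = 50, so M₁ = 3.69004 × 50 = 184.502 billion.
After: m₂ = 1 / (0.222 + 0.082) ≈ 3.28947, MB₂ = 50 − 4.7 = 45.3, so M₂ = 3.28947 × 45.3 ≈ 149.013 billion.
ΔM = M₂ − M₁ = 149.013 − 184.502 = -35.489 billion.

-35.49 billion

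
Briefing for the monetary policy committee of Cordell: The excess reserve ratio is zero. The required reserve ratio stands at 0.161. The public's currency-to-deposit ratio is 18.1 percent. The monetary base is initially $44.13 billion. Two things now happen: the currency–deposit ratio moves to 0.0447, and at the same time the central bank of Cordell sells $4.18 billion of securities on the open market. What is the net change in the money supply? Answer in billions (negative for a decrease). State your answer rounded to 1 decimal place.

Before: m₁ = (1 + 0.181) / (0.161 + 0.181) ≈ 3.4532, MB₁ = 44.13, so M₁ = 3.4532 × 44.13 ≈ 152.3897 billion.
After: m₂ = (1 + 0.0447) / (0.161 + 0.0447) ≈ 5.0788, MB₂ = 44.13 − 4.18 = 39.95, so M₂ = 5.0788 × 39.95 ≈ 202.8981 billion.
ΔM = M₂ − M₁ = 202.8981 − 152.3897 = 50.5084 billion.

$50.5 billion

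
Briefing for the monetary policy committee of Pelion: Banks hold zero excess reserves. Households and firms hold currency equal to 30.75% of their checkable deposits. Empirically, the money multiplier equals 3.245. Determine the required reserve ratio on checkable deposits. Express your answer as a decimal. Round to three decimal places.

0.095

Using m = 3.245. Since m = (1 + c)/(c + rr + e), the denominator satisfies c + rr + e = (1 + c)/m = (1 + 0.3075) / 3.245 ≈ 0.402928.
With c = 0.3075 and e = 0, the required reserve ratio on checkable deposits is 0.402928 − 0.3075 − 0 = 0.095428.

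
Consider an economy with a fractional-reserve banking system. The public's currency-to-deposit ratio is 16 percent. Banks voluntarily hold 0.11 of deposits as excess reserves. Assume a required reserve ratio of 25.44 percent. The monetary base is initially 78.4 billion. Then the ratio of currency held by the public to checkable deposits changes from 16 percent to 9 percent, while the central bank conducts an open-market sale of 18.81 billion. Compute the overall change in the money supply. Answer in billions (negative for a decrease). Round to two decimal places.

Before: m₁ = (1 + 0.16) / (0.2544 + 0.11 + 0.16) ≈ 2.21205, MB₁ = 78.4, so M₁ = 2.21205 × 78.4 ≈ 173.4247 billion.
After: m₂ = (1 + 0.09) / (0.2544 + 0.11 + 0.09) ≈ 2.39877, MB₂ = 78.4 − 18.81 = 59.59, so M₂ = 2.39877 × 59.59 ≈ 142.9427 billion.
ΔM = M₂ − M₁ = 142.9427 − 173.4247 = -30.482 billion.

-30.48 billion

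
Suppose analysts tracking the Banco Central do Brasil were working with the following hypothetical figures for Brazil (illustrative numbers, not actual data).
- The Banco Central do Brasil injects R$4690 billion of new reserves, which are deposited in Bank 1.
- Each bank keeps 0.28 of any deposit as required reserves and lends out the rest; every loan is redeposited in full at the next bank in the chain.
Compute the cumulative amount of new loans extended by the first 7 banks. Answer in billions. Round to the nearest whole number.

Bank i lends (1 − rr)^i of the original deposit: Bank 1 lends 4690·0.7200 = 3376.8000, Bank 2 lends 4690·0.7200² = 2431.2960, and so on.
Summing a geometric series: total = 4690·[0.7200·(1 − 0.7200^7) / (1 − 0.7200)] ≈ 10850.3081 billion.

R$10850 billion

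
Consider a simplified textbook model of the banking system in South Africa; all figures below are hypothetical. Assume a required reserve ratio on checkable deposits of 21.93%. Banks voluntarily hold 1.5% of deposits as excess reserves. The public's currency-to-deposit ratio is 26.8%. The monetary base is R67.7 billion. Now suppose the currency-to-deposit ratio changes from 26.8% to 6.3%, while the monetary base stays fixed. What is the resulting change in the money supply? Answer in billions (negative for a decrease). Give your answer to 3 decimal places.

R71.161 billion

Initially m₁ = (1 + 0.268) / (0.2193 + 0.015 + 0.268) ≈ 2.524388, so M₁ = 2.524388 × 67.7 ≈ 170.9011 billion.
After the change m₂ = (1 + 0.063) / (0.2193 + 0.015 + 0.063) ≈ 3.575513, so M₂ = 3.575513 × 67.7 ≈ 242.0622 billion.
ΔM = M₂ − M₁ = 242.0622 − 170.9011 = 71.1611 billion.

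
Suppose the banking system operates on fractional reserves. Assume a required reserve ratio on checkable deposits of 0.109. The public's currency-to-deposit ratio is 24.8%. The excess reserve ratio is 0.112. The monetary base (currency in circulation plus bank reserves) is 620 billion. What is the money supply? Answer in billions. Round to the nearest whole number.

The money multiplier is m = (1 + c) / (rr + e + c) = (1 + 0.248) / (0.109 + 0.112 + 0.248) ≈ 2.6610.
So M = m × MB = 2.6610 × 620 = 1649.82 billion.

1650 billion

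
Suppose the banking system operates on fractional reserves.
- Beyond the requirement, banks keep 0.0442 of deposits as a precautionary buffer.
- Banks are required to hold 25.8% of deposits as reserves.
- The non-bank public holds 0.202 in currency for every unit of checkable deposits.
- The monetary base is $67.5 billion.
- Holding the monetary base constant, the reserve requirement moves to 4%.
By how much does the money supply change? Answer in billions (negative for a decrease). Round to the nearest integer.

$123 billion

Initially m₁ = (1 + 0.202) / (0.258 + 0.0442 + 0.202) ≈ 2.3840, so M₁ = 2.3840 × 67.5 = 160.92 billion.
After the change m₂ = (1 + 0.202) / (0.04 + 0.0442 + 0.202) ≈ 4.1999, so M₂ = 4.1999 × 67.5 ≈ 283.4933 billion.
ΔM = M₂ − M₁ = 283.4933 − 160.92 = 122.5733 billion.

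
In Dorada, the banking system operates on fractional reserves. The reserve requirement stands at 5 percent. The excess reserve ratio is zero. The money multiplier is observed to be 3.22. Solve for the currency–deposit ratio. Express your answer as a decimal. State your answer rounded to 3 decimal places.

0.378

Using m = 3.22. From m = (1 + c)/(c + rr + e), rearranging gives 1 + c = m·(c + rr + e), so c·(1 − m) = m·(rr + e) − 1.
Hence c = [m·(rr + e) − 1]/(1 − m) = [3.22 × (0.05 + 0) − 1] / (1 − 3.22) ≈ 0.377928.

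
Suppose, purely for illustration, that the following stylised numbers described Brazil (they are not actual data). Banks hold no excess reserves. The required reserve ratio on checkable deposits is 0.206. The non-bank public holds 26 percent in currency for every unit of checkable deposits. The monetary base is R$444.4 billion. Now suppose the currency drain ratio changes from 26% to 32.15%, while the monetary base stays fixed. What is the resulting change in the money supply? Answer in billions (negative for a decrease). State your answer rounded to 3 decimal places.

-88.280 billion

Initially m₁ = (1 + 0.26) / (0.206 + 0.26) ≈ 2.7038627, so M₁ = 2.7038627 × 444.4 ≈ 1201.5966 billion.
After the change m₂ = (1 + 0.3215) / (0.206 + 0.3215) ≈ 2.5052133, so M₂ = 2.5052133 × 444.4 ≈ 1113.3168 billion.
ΔM = M₂ − M₁ = 1113.3168 − 1201.5966 = -88.2798 billion.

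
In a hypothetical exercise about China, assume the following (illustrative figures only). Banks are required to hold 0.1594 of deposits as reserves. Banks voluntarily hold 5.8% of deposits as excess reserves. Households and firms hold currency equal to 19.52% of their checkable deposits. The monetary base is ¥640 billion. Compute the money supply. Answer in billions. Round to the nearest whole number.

The money multiplier is m = (1 + c) / (rr + e + c) = (1 + 0.1952) / (0.1594 + 0.058 + 0.1952) ≈ 2.8968.
So M = m × MB = 2.8968 × 640 = 1853.952 billion.

¥1854 billion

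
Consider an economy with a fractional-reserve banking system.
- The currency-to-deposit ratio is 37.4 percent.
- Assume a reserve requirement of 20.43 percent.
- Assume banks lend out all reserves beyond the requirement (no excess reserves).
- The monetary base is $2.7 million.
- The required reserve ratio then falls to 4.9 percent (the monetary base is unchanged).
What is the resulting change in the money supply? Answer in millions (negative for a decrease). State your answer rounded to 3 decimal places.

$2.355 million

Initially m₁ = (1 + 0.374) / (0.2043 + 0.374) ≈ 2.37593, so M₁ = 2.37593 × 2.7 ≈ 6.415 million.
After the change m₂ = (1 + 0.374) / (0.049 + 0.374) ≈ 3.24823, so M₂ = 3.24823 × 2.7 ≈ 8.7702 million.
ΔM = M₂ − M₁ = 8.7702 − 6.415 = 2.3552 million.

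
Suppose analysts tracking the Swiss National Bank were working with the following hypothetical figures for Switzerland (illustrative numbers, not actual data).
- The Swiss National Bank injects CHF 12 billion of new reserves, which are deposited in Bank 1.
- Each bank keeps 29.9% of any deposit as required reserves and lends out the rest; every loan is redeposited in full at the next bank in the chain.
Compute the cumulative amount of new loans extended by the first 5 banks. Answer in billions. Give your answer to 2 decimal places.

CHF 23.37 billion

Bank i lends (1 − rr)^i of the original deposit: Bank 1 lends 12·0.7010 = 8.4120, Bank 2 lends 12·0.7010² ≈ 5.8968, and so on.
Summing a geometric series: total = 12·[0.7010·(1 − 0.7010^5) / (1 − 0.7010)] ≈ 23.3715 billion.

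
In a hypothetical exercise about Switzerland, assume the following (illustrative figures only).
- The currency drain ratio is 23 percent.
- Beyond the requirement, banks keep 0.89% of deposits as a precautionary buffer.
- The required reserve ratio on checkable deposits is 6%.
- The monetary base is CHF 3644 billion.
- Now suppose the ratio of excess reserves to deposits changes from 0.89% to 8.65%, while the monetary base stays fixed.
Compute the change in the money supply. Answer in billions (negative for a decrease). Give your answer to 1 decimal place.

-3090.7 billion

Initially m₁ = (1 + 0.23) / (0.06 + 0.0089 + 0.23) ≈ 4.115089, so M₁ = 4.115089 × 3644 ≈ 14995.3843 billion.
After the change m₂ = (1 + 0.23) / (0.06 + 0.0865 + 0.23) ≈ 3.266932, so M₂ = 3.266932 × 3644 ≈ 11904.7002 billion.
ΔM = M₂ − M₁ = 11904.7002 − 14995.3843 = -3090.6841 billion.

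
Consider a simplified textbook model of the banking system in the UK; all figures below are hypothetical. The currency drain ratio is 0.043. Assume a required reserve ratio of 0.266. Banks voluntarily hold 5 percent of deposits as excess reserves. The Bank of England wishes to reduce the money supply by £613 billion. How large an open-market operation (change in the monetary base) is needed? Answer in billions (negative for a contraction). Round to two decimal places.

-210.99 billion

The money multiplier is m = (1 + c) / (rr + e + c) = (1 + 0.043) / (0.266 + 0.05 + 0.043) ≈ 2.905292.
ΔMB = ΔM / m = (−613) / 2.905292 ≈ -210.9943 billion.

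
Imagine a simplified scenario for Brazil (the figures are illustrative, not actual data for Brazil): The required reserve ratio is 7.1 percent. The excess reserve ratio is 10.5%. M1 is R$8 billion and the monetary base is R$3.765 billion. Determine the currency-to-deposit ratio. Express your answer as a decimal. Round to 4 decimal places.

Using m = M/MB = 8/3.765 ≈ 2.124834. From m = (1 + c)/(c + rr + e), rearranging gives 1 + c = m·(c + rr + e), so c·(1 − m) = m·(rr + e) − 1.
Hence c = [m·(rr + e) − 1]/(1 − m) = [2.124834 × (0.071 + 0.105) − 1] / (1 − 2.124834) ≈ 0.556553.

0.5566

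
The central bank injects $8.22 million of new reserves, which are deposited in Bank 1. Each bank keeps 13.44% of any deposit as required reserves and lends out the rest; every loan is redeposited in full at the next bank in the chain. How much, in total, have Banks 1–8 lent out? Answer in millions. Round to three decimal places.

$36.256 million

Bank i lends (1 − rr)^i of the original deposit: Bank 1 lends 8.22·0.8656 ≈ 7.1152, Bank 2 lends 8.22·0.8656² ≈ 6.1589, and so on.
Summing a geometric series: total = 8.22·[0.8656·(1 − 0.8656^8) / (1 − 0.8656)] ≈ 36.2557 million.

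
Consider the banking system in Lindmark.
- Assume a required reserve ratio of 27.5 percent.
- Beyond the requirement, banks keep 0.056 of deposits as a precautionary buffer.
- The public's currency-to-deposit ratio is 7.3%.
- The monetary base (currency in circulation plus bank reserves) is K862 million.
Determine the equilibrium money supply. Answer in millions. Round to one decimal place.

K2289.4 million

The money multiplier is m = (1 + c) / (rr + e + c) = (1 + 0.073) / (0.275 + 0.056 + 0.073) ≈ 2.65594.
So M = m × MB = 2.65594 × 862 ≈ 2289.4203 million.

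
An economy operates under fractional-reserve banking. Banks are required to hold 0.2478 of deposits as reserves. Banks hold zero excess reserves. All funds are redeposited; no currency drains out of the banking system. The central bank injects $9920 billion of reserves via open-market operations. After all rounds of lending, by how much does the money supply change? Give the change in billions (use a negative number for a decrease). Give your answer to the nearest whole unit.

$40032 billion

The simple money multiplier is m = 1/rr = 1/0.2478 ≈ 4.03551.
An open-market purchase increases the monetary base by 9920 billion, so ΔM = m × ΔMB = 4.03551 × 9920 = 40032.2592 billion.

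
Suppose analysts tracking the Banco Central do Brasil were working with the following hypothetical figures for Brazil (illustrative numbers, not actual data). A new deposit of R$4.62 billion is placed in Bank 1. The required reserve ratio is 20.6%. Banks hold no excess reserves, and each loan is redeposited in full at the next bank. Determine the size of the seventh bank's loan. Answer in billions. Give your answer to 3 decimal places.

Each bank lends a fraction (1 − rr) = 0.7940 of the deposit it receives, so Bank 7 receives 4.62·0.7940^6 and lends 4.62·0.7940^7 ≈ 0.9191 billion.

R$0.919 billion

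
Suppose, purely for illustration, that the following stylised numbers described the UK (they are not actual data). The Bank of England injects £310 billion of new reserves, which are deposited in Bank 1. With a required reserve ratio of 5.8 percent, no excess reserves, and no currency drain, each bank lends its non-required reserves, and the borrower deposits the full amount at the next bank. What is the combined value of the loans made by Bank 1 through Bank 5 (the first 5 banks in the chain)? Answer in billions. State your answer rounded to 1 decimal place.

£1300.3 billion

Bank i lends (1 − rr)^i of the original deposit: Bank 1 lends 310·0.9420 = 292.0200, Bank 2 lends 310·0.9420² ≈ 275.0828, and so on.
Summing a geometric series: total = 310·[0.9420·(1 − 0.9420^5) / (1 − 0.9420)] ≈ 1300.2704 billion.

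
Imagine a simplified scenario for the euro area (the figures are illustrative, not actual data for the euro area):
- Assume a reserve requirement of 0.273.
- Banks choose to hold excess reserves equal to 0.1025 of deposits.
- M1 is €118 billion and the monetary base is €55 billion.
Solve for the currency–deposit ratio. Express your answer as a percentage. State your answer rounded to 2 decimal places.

16.97%

Using m = M/MB = 118/55 ≈ 2.145455. From m = (1 + c)/(c + rr + e), rearranging gives 1 + c = m·(c + rr + e), so c·(1 − m) = m·(rr + e) − 1.
Hence c = [m·(rr + e) − 1]/(1 − m) = [2.145455 × (0.273 + 0.1025) − 1] / (1 − 2.145455) ≈ 0.169698.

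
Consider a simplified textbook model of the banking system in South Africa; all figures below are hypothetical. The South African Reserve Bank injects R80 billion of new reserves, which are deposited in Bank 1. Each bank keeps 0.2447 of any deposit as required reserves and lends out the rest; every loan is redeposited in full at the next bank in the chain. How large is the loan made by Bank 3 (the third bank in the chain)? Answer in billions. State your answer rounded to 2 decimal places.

Each bank lends a fraction (1 − rr) = 0.7553 of the deposit it receives, so Bank 3 receives 80·0.7553^2 and lends 80·0.7553^3 ≈ 34.4706 billion.

R34.47 billion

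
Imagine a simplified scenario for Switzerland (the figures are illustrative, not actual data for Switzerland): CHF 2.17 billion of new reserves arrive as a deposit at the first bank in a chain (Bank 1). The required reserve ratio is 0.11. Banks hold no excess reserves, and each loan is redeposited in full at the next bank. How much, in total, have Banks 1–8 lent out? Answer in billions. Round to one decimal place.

CHF 10.6 billion

Bank i lends (1 − rr)^i of the original deposit: Bank 1 lends 2.17·0.8900 = 1.9313, Bank 2 lends 2.17·0.8900² ≈ 1.7189, and so on.
Summing a geometric series: total = 2.17·[0.8900·(1 − 0.8900^8) / (1 − 0.8900)] ≈ 10.6457 billion.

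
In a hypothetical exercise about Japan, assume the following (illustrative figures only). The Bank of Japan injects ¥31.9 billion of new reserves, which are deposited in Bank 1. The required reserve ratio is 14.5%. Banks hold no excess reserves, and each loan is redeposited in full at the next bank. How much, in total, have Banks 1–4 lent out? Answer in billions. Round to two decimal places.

¥87.58 billion

Bank i lends (1 − rr)^i of the original deposit: Bank 1 lends 31.9·0.8550 = 27.2745, Bank 2 lends 31.9·0.8550² ≈ 23.3197, and so on.
Summing a geometric series: total = 31.9·[0.8550·(1 − 0.8550^4) / (1 − 0.8550)] ≈ 87.5798 billion.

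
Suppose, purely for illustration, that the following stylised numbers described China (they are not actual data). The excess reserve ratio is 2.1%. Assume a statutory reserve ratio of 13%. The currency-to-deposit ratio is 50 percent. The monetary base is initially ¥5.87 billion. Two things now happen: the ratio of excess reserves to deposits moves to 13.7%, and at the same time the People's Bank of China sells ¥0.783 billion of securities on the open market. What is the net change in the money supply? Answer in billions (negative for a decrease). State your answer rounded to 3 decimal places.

Before: m₁ = (1 + 0.5) / (0.13 + 0.021 + 0.5) ≈ 2.30415, MB₁ = 5.87, so M₁ = 2.30415 × 5.87 ≈ 13.5254 billion.
After: m₂ = (1 + 0.5) / (0.13 + 0.137 + 0.5) ≈ 1.95567, MB₂ = 5.87 − 0.783 = 5.087, so M₂ = 1.95567 × 5.087 ≈ 9.9485 billion.
ΔM = M₂ − M₁ = 9.9485 − 13.5254 = -3.5769 billion.

-3.577 billion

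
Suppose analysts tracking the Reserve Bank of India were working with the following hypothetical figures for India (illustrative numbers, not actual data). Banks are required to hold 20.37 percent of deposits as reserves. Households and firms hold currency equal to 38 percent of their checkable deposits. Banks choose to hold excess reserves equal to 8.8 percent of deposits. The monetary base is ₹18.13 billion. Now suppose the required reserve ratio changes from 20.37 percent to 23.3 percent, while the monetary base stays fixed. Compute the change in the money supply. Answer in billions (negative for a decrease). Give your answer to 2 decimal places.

-1.56 billion

Initially m₁ = (1 + 0.38) / (0.2037 + 0.088 + 0.38) ≈ 2.05449, so M₁ = 2.05449 × 18.13 ≈ 37.2479 billion.
After the change m₂ = (1 + 0.38) / (0.233 + 0.088 + 0.38) ≈ 1.96862, so M₂ = 1.96862 × 18.13 ≈ 35.6911 billion.
ΔM = M₂ − M₁ = 35.6911 − 37.2479 = -1.5568 billion.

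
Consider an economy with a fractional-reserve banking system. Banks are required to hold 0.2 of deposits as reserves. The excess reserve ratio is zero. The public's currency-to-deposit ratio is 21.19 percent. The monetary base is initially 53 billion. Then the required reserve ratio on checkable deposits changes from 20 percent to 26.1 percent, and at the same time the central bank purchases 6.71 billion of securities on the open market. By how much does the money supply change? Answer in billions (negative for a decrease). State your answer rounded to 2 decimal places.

-2.92 billion

Before: m₁ = (1 + 0.2119) / (0.2 + 0.2119) ≈ 2.94222, MB₁ = 53, so M₁ = 2.94222 × 53 ≈ 155.9377 billion.
After: m₂ = (1 + 0.2119) / (0.261 + 0.2119) ≈ 2.56270, MB₂ = 53 + 6.71 = 59.71, so M₂ = 2.56270 × 59.71 ≈ 153.0188 billion.
ΔM = M₂ − M₁ = 153.0188 − 155.9377 = -2.9189 billion.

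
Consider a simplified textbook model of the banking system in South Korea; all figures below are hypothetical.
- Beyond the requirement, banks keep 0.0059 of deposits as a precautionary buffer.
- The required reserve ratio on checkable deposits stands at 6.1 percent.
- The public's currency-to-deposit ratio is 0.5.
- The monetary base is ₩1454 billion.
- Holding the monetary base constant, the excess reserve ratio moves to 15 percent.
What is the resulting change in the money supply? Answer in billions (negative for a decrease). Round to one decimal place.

-779.7 billion

Initially m₁ = (1 + 0.5) / (0.061 + 0.0059 + 0.5) ≈ 2.645969, so M₁ = 2.645969 × 1454 ≈ 3847.2389 billion.
After the change m₂ = (1 + 0.5) / (0.061 + 0.15 + 0.5) ≈ 2.109705, so M₂ = 2.109705 × 1454 ≈ 3067.5111 billion.
ΔM = M₂ − M₁ = 3067.5111 − 3847.2389 = -779.7278 billion.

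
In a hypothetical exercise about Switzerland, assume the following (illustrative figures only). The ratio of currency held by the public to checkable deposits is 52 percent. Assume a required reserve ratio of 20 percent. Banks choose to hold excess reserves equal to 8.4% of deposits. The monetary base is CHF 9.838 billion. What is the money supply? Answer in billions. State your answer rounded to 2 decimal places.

CHF 18.60 billion

The money multiplier is m = (1 + c) / (rr + e + c) = (1 + 0.52) / (0.2 + 0.084 + 0.52) ≈ 1.8905.
So M = m × MB = 1.8905 × 9.838 ≈ 18.5987 billion.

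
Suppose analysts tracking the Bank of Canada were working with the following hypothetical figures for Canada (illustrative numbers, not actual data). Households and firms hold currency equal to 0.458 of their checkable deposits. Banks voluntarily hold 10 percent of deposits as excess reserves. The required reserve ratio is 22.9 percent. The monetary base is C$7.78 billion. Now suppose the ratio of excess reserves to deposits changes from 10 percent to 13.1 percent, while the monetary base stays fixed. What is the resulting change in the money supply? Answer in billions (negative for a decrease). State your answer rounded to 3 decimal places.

-0.546 billion

Initially m₁ = (1 + 0.458) / (0.229 + 0.1 + 0.458) ≈ 1.85260, so M₁ = 1.85260 × 7.78 ≈ 14.4132 billion.
After the change m₂ = (1 + 0.458) / (0.229 + 0.131 + 0.458) ≈ 1.78240, so M₂ = 1.78240 × 7.78 ≈ 13.8671 billion.
ΔM = M₂ − M₁ = 13.8671 − 14.4132 = -0.5461 billion.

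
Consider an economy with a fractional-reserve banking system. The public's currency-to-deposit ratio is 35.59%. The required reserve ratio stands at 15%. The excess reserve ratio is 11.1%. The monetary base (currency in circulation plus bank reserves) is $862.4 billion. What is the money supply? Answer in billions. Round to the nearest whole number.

The money multiplier is m = (1 + c) / (rr + e + c) = (1 + 0.3559) / (0.15 + 0.111 + 0.3559) ≈ 2.1979.
So M = m × MB = 2.1979 × 862.4 ≈ 1895.469 billion.

$1895 billion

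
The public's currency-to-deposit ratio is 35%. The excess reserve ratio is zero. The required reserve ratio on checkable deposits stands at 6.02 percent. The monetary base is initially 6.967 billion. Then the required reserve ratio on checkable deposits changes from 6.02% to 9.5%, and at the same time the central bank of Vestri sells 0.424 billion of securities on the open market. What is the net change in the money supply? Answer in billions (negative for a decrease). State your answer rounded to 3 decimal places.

Before: m₁ = (1 + 0.35) / (0.0602 + 0.35) ≈ 3.29108, MB₁ = 6.967, so M₁ = 3.29108 × 6.967 ≈ 22.929 billion.
After: m₂ = (1 + 0.35) / (0.095 + 0.35) ≈ 3.03371, MB₂ = 6.967 − 0.424 = 6.543, so M₂ = 3.03371 × 6.543 ≈ 19.8496 billion.
ΔM = M₂ − M₁ = 19.8496 − 22.929 = -3.0794 billion.

-3.079 billion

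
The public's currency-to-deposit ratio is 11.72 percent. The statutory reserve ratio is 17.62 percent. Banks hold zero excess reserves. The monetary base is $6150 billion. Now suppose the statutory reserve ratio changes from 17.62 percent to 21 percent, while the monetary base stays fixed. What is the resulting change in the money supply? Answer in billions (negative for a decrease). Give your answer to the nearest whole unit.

-2419 billion

Initially m₁ = (1 + 0.1172) / (0.1762 + 0.1172) ≈ 3.80777, so M₁ = 3.80777 × 6150 = 23417.7855 billion.
After the change m₂ = (1 + 0.1172) / (0.21 + 0.1172) ≈ 3.41443, so M₂ = 3.41443 × 6150 = 20998.7445 billion.
ΔM = M₂ − M₁ = 20998.7445 − 23417.7855 = -2419.041 billion.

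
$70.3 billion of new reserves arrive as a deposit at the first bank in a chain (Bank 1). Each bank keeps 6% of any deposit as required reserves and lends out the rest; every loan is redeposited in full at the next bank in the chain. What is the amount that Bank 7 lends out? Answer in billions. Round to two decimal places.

Each bank lends a fraction (1 − rr) = 0.9400 of the deposit it receives, so Bank 7 receives 70.3·0.9400^6 and lends 70.3·0.9400^7 ≈ 45.5880 billion.

$45.59 billion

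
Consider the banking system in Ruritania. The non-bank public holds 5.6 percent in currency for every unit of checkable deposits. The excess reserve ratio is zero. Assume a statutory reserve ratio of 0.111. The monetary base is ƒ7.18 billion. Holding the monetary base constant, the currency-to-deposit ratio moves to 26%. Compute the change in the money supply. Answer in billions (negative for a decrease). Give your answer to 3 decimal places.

-21.017 billion

Initially m₁ = (1 + 0.056) / (0.111 + 0.056) ≈ 6.32335, so M₁ = 6.32335 × 7.18 ≈ 45.4017 billion.
After the change m₂ = (1 + 0.26) / (0.111 + 0.26) ≈ 3.39623, so M₂ = 3.39623 × 7.18 ≈ 24.3849 billion.
ΔM = M₂ − M₁ = 24.3849 − 45.4017 = -21.0168 billion.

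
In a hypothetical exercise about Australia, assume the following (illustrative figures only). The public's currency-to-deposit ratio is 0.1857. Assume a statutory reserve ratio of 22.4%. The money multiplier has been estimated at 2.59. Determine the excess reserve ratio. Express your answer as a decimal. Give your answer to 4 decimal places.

0.0481

Using m = 2.59. Since m = (1 + c)/(c + rr + e), the denominator satisfies c + rr + e = (1 + c)/m = (1 + 0.1857) / 2.59 ≈ 0.457799.
With c = 0.1857 and rr = 0.224, the excess reserve ratio is 0.457799 − 0.1857 − 0.224 = 0.048099.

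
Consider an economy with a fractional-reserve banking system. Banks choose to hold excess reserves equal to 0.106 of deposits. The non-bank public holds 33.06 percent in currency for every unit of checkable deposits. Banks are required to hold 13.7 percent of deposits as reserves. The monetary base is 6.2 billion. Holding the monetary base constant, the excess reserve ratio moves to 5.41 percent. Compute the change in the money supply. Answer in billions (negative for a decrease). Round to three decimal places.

1.431 billion

Initially m₁ = (1 + 0.3306) / (0.137 + 0.106 + 0.3306) ≈ 2.31974, so M₁ = 2.31974 × 6.2 ≈ 14.3824 billion.
After the change m₂ = (1 + 0.3306) / (0.137 + 0.0541 + 0.3306) ≈ 2.55051, so M₂ = 2.55051 × 6.2 ≈ 15.8132 billion.
ΔM = M₂ − M₁ = 15.8132 − 14.3824 = 1.4308 billion.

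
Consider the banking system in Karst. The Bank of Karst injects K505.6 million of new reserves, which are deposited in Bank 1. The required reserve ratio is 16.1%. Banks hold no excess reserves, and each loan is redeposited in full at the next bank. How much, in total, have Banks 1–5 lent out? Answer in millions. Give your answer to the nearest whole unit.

K1539 million

Bank i lends (1 − rr)^i of the original deposit: Bank 1 lends 505.6·0.8390 = 424.1984, Bank 2 lends 505.6·0.8390² ≈ 355.9025, and so on.
Summing a geometric series: total = 505.6·[0.8390·(1 − 0.8390^5) / (1 − 0.8390)] ≈ 1539.4226 million.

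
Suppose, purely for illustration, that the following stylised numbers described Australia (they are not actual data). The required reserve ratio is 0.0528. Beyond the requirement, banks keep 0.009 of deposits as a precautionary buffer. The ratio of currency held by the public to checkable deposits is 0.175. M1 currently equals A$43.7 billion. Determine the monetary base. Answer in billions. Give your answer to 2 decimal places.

The money multiplier is m = (1 + c) / (rr + e + c) = (1 + 0.175) / (0.0528 + 0.009 + 0.175) ≈ 4.96199.
MB = M / m = 43.7 / 4.96199 ≈ 8.807 billion.

A$8.81 billion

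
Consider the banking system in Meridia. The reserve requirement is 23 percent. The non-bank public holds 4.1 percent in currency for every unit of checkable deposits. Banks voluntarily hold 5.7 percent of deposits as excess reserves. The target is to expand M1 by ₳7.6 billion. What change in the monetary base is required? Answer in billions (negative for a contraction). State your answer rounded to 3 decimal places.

The money multiplier is m = (1 + c) / (rr + e + c) = (1 + 0.041) / (0.23 + 0.057 + 0.041) ≈ 3.17378.
ΔMB = ΔM / m = (+7.6) / 3.17378 ≈ 2.3946 billion.

₳2.395 billion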